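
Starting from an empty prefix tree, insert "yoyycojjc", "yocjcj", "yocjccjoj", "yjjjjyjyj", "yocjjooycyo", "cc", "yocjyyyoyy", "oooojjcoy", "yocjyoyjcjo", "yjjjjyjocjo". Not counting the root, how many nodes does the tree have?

For each word, the new-node count is its length minus the longest prefix already in the trie:
  "yoyycojjc" → 9 new (y, o, y, y, c, o, j, j, c)
  "yocjcj" → prefix "yo" already present; 4 new (c, j, c, j)
  "yocjccjoj" → prefix "yocjc" already present; 4 new (c, j, o, j)
  "yjjjjyjyj" → prefix "y" already present; 8 new (j, j, j, j, y, j, y, j)
  "yocjjooycyo" → prefix "yocj" already present; 7 new (j, o, o, y, c, y, o)
  "cc" → 2 new (c, c)
  "yocjyyyoyy" → prefix "yocj" already present; 6 new (y, y, y, o, y, y)
  "oooojjcoy" → 9 new (o, o, o, o, j, j, c, o, y)
  "yocjyoyjcjo" → prefix "yocjy" already present; 6 new (o, y, j, c, j, o)
  "yjjjjyjocjo" → prefix "yjjjjyj" already present; 4 new (o, c, j, o)
Total nodes = 9 + 4 + 4 + 8 + 7 + 2 + 6 + 9 + 6 + 4 = 59

59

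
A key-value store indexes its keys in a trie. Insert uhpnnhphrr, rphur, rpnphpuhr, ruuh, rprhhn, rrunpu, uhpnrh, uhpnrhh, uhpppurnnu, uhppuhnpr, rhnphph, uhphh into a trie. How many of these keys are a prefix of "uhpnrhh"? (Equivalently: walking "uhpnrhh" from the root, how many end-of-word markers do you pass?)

Walk "uhpnrhh" from the root; an end-of-word marker is hit whenever a stored word is a prefix of "uhpnrhh".
Prefixes of the query that are stored words: "uhpnrh", "uhpnrhh"
Count: 2

2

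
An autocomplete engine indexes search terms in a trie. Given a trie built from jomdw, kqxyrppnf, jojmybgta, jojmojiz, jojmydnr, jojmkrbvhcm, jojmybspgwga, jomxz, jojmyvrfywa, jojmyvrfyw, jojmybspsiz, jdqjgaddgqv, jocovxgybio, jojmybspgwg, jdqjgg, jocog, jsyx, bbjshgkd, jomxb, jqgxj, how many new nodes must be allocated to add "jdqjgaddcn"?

The longest prefix of "jdqjgaddcn" already in the trie is "jdqjgadd" (length 8).
Each of the 2 remaining characters creates one node.

2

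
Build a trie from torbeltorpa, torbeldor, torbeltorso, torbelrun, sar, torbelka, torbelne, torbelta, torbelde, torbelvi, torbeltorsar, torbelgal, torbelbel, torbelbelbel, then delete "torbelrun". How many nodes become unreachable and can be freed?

3

Walk "torbelrun" from the leaf back toward the root, removing each node that no remaining word uses.
The suffix "run" (3 nodes) is used only by "torbelrun"; the node for "torbel" still has the child "t", so pruning stops there.
Nodes removed: 3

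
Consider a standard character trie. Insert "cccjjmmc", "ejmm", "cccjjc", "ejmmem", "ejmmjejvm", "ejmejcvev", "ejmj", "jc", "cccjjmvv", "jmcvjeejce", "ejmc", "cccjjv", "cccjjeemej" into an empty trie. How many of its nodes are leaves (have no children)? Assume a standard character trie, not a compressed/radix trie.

12

Leaves are exactly the stored words that no other stored word extends.
Those words: "cccjjc", "cccjjeemej", "cccjjmmc", "cccjjmvv", "cccjjv", "ejmc", "ejmejcvev", "ejmj", "ejmmem", "ejmmjejvm", "jc", "jmcvjeejce"
Leaf count: 12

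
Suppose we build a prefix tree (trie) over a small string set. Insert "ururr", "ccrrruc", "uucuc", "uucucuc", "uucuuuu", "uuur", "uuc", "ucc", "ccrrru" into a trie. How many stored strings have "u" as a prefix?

Filter for entries beginning with "u":
Matches: "ucc", "ururr", "uuc", "uucuc", "uucucuc", "uucuuuu", "uuur"
Count: 7

7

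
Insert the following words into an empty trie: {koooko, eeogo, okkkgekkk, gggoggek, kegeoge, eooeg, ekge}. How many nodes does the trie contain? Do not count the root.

41

Count nodes per top-level branch (shared prefixes stored once):
  'e'-branch (eeogo, ekge, eooeg): 12 nodes
  'g'-branch (gggoggek): 8 nodes
  'k'-branch (kegeoge, koooko): 12 nodes
  'o'-branch (okkkgekkk): 9 nodes
Sum: 41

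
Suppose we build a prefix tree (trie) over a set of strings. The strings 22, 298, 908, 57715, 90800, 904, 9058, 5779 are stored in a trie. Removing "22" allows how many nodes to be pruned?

A node on "22"'s path can go only if nothing else ends at it or branches off below it.
The suffix "2" (1 node) is used only by "22"; the node for "2" still has the child "9", so pruning stops there.
Nodes removed: 1

1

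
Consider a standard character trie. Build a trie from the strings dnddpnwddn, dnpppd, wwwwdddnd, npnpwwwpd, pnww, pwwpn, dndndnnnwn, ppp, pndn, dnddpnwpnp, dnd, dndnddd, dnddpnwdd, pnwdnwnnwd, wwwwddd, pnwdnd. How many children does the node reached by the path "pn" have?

2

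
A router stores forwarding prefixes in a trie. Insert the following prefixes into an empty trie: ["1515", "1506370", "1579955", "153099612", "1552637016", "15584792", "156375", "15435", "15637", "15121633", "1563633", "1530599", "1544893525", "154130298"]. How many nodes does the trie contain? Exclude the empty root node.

Count nodes per top-level branch (shared prefixes stored once):
  '1'-branch (1506370, 15121633, 1515, 1530599, 153099612, 154130298, 15435, 1544893525, 1552637016, 15584792, 1563633, 15637, 156375, 1579955): 65 nodes
Sum: 65

65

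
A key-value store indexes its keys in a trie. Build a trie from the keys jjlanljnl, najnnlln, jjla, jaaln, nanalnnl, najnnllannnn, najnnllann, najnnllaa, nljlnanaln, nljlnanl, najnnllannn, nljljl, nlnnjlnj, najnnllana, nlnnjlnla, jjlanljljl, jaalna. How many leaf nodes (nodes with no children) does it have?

Leaves are exactly the stored words that no other stored word extends.
Those words: "jaalna", "jjlanljljl", "jjlanljnl", "najnnllaa", "najnnllana", "najnnllannnn", "najnnlln", "nanalnnl", "nljljl", "nljlnanaln", "nljlnanl", "nlnnjlnj", "nlnnjlnla"
Leaf count: 13

13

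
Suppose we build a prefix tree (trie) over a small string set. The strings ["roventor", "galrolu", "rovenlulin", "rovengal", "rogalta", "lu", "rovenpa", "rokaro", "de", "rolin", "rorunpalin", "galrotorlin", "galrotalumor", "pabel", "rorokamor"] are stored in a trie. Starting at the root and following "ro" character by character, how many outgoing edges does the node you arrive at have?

5

The children of the "ro" node are the distinct next characters among strings starting with "ro".
Distinct next characters after "ro": g, k, l, r, v.
That node has 5 child edges.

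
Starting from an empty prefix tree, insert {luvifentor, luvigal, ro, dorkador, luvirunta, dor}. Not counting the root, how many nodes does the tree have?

Trie structure (* marks end of a word):
(root)
├─ d
│  └─ o
│     └─ r *
│        └─ k
│           └─ a
│              └─ d
│                 └─ o
│                    └─ r *
├─ l
│  └─ u
│     └─ v
│        └─ i
│           ├─ f
│           │  └─ e
│           │     └─ n
│           │        └─ t
│           │           └─ o
│           │              └─ r *
│           ├─ g
│           │  └─ a
│           │     └─ l *
│           └─ r
│              └─ u
│                 └─ n
│                    └─ t
│                       └─ a *
└─ r
   └─ o *
Counting every labelled node above: 28.

28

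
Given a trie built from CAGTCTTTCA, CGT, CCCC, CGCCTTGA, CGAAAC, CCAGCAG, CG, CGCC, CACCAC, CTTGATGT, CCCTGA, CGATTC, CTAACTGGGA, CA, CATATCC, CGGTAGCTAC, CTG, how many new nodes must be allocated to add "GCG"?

3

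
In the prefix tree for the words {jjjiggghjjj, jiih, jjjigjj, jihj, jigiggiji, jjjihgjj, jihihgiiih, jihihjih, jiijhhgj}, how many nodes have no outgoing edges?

9

Leaves are exactly the stored words that no other stored word extends.
Those words: "jigiggiji", "jihihgiiih", "jihihjih", "jihj", "jiih", "jiijhhgj", "jjjiggghjjj", "jjjigjj", "jjjihgjj"
Leaf count: 9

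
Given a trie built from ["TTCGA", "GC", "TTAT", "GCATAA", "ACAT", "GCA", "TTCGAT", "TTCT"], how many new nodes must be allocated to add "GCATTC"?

The longest prefix of "GCATTC" already in the trie is "GCAT" (length 4).
So 6 − 4 = 2 new nodes.

2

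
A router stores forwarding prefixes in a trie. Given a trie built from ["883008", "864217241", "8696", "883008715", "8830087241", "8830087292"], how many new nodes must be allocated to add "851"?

2

Walking "851" from the root, the first 1 characters ("8") follow existing edges; "5" is the first miss.
So 3 − 1 = 2 new nodes.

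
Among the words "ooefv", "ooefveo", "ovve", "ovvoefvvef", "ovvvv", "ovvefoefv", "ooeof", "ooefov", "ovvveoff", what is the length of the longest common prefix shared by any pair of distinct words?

5

The deepest shared node is where two words last agree before diverging.
"ooefv" and "ooefveo" agree on "ooefv" (5 characters) before diverging; nothing deeper is shared.
Longest shared-prefix length: 5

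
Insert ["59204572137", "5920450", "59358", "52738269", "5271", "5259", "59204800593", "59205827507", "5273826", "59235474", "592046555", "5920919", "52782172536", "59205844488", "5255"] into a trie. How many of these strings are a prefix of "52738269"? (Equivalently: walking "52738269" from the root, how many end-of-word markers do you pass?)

2

Walk "52738269" from the root; an end-of-word marker is hit whenever a stored word is a prefix of "52738269".
Prefixes of the query that are stored words: "5273826", "52738269"
Count: 2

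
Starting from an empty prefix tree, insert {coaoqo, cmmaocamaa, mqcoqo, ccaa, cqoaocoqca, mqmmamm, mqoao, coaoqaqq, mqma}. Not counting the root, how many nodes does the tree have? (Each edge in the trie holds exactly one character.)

45

For each word, the new-node count is its length minus the longest prefix already in the trie:
  "coaoqo" → 6 new (c, o, a, o, q, o)
  "cmmaocamaa" → prefix "c" already present; 9 new (m, m, a, o, c, a, m, a, a)
  "mqcoqo" → 6 new (m, q, c, o, q, o)
  "ccaa" → prefix "c" already present; 3 new (c, a, a)
  "cqoaocoqca" → prefix "c" already present; 9 new (q, o, a, o, c, o, q, c, a)
  "mqmmamm" → prefix "mq" already present; 5 new (m, m, a, m, m)
  "mqoao" → prefix "mq" already present; 3 new (o, a, o)
  "coaoqaqq" → prefix "coaoq" already present; 3 new (a, q, q)
  "mqma" → prefix "mqm" already present; 1 new (a)
Total nodes = 6 + 9 + 6 + 3 + 9 + 5 + 3 + 3 + 1 = 45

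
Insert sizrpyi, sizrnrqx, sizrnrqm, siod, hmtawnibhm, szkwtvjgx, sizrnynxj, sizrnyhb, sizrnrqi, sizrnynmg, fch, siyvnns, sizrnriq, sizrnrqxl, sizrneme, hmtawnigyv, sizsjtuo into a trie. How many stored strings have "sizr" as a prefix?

10

Traverse to the node for "sizr", then collect every word in that subtree.
Matches: "sizrneme", "sizrnriq", "sizrnrqi", "sizrnrqm", "sizrnrqx", "sizrnrqxl", "sizrnyhb", "sizrnynmg", "sizrnynxj", "sizrpyi"
Count: 10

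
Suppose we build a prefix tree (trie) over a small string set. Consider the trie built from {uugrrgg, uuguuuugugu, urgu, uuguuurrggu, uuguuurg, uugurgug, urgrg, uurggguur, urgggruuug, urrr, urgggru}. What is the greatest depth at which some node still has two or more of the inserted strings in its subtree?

7

Look for the deepest trie node that still has at least two words in its subtree.
e.g. "urgggru" and "urgggruuug" share the prefix "urgggru" of length 7; no pair shares a longer one.
Longest shared-prefix length: 7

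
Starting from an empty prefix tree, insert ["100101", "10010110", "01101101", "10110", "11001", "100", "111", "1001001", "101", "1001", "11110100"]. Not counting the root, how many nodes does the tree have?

31

Insert word by word; a character creates a node only if that edge doesn't already exist:
  "100101" → 6 new (1, 0, 0, 1, 0, 1)
  "10010110" → prefix "100101" already present; 2 new (1, 0)
  "01101101" → 8 new (0, 1, 1, 0, 1, 1, 0, 1)
  "10110" → prefix "10" already present; 3 new (1, 1, 0)
  "11001" → prefix "1" already present; 4 new (1, 0, 0, 1)
  "100" → prefix "100" already present; 0 new (none)
  "111" → prefix "11" already present; 1 new (1)
  "1001001" → prefix "10010" already present; 2 new (0, 1)
  "101" → prefix "101" already present; 0 new (none)
  "1001" → prefix "1001" already present; 0 new (none)
  "11110100" → prefix "111" already present; 5 new (1, 0, 1, 0, 0)
Total nodes = 6 + 2 + 8 + 3 + 4 + 0 + 1 + 2 + 0 + 0 + 5 = 31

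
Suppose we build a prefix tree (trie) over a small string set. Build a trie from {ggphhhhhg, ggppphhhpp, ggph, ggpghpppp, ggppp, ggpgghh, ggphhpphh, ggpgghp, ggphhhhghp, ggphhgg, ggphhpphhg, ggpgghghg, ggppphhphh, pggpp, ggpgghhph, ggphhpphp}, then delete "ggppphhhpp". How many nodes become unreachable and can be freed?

3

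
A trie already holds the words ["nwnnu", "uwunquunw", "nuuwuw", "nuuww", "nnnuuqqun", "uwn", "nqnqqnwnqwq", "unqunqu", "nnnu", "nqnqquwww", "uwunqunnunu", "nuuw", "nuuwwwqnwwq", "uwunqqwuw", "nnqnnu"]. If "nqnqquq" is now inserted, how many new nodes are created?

1

The longest prefix of "nqnqquq" already in the trie is "nqnqqu" (length 6).
So 7 − 6 = 1 new nodes.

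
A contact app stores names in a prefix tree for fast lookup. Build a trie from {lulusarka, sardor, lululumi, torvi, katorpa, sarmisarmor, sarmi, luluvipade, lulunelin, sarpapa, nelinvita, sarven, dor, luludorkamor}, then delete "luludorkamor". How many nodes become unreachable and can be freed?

A node on "luludorkamor"'s path can go only if nothing else ends at it or branches off below it.
The suffix "dorkamor" (8 nodes) is used only by "luludorkamor"; the node for "lulu" still has the child "s", so pruning stops there.
Nodes removed: 8

8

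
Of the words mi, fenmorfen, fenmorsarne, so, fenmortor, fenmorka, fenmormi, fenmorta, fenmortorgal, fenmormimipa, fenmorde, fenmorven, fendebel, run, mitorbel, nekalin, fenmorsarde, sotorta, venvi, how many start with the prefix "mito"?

Traverse to the node for "mito", then collect every word in that subtree.
Words under "mito": mitorbel
Count: 1

1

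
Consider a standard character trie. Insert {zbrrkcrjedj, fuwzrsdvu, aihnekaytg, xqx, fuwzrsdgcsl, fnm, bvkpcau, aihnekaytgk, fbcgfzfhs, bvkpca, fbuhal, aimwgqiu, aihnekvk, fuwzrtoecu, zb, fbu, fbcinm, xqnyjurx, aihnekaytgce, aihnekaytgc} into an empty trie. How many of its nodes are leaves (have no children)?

A leaf is a node with no children — equivalently, the end of a word that is not a proper prefix of any other stored word.
Those words: "aihnekaytgce", "aihnekaytgk", "aihnekvk", "aimwgqiu", "bvkpcau", "fbcgfzfhs", "fbcinm", "fbuhal", "fnm", "fuwzrsdgcsl", "fuwzrsdvu", "fuwzrtoecu", "xqnyjurx", "xqx", "zbrrkcrjedj"
Leaf count: 15

15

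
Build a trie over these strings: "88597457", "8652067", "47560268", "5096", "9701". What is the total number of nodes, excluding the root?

For each word, the new-node count is its length minus the longest prefix already in the trie:
  "88597457" → 8 new (8, 8, 5, 9, 7, 4, 5, 7)
  "8652067" → prefix "8" already present; 6 new (6, 5, 2, 0, 6, 7)
  "47560268" → 8 new (4, 7, 5, 6, 0, 2, 6, 8)
  "5096" → 4 new (5, 0, 9, 6)
  "9701" → 4 new (9, 7, 0, 1)
Total nodes = 8 + 6 + 8 + 4 + 4 = 30

30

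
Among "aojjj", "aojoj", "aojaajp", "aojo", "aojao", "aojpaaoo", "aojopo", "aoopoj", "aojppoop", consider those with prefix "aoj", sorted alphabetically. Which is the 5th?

aojoj

Filter for "aoj…" and sort: "aojaajp", "aojao", "aojjj", "aojo", "aojoj", "aojopo", "aojpaaoo", "aojppoop"
Position 5: aojoj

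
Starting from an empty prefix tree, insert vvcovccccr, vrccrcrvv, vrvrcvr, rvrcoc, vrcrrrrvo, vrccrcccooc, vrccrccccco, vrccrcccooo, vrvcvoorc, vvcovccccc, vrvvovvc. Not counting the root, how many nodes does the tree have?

56

Count nodes per top-level branch (shared prefixes stored once):
  'r'-branch (rvrcoc): 6 nodes
  'v'-branch (vrccrccccco, vrccrcccooc, vrccrcccooo, vrccrcrvv, vrcrrrrvo, vrvcvoorc, vrvrcvr, vrvvovvc, vvcovccccc, vvcovccccr): 50 nodes
Sum: 56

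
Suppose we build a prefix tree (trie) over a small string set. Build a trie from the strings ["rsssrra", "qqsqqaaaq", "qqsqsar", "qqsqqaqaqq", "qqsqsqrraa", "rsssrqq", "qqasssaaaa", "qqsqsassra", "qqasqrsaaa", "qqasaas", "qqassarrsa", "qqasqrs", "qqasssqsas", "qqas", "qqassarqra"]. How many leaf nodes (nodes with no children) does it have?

13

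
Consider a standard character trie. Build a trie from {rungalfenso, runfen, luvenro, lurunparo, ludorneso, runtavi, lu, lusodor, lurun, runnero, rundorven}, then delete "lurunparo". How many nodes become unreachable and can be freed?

Walk "lurunparo" from the leaf back toward the root, removing each node that no remaining word uses.
The suffix "paro" (4 nodes) is used only by "lurunparo"; "lurun" is itself a stored word, so pruning stops there.
Nodes removed: 4

4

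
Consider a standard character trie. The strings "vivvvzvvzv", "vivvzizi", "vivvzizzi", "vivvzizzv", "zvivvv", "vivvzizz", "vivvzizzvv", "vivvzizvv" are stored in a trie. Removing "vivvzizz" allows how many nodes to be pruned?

0

A node on "vivvzizz"'s path can go only if nothing else ends at it or branches off below it.
Every node on "vivvzizz" is still needed (e.g. by "vivvzizzi"), so nothing is freed.
Nodes removed: 0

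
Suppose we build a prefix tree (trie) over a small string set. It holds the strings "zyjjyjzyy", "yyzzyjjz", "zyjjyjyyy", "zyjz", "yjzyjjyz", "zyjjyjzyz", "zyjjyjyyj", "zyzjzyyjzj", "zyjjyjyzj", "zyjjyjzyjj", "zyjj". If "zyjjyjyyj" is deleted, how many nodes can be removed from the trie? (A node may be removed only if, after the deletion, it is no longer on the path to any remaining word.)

Walk "zyjjyjyyj" from the leaf back toward the root, removing each node that no remaining word uses.
The suffix "j" (1 node) is used only by "zyjjyjyyj"; the node for "zyjjyjyy" still has the child "y", so pruning stops there.
Nodes removed: 1

1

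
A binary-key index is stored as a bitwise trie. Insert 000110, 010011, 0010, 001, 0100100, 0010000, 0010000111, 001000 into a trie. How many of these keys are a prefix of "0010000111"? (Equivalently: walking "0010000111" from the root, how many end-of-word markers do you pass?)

5

Check each prefix of "0010000111" against the stored set — each match is an end-marker on the path.
Prefixes of the query that are stored words: "001", "0010", "001000", "0010000", "0010000111"
Count: 5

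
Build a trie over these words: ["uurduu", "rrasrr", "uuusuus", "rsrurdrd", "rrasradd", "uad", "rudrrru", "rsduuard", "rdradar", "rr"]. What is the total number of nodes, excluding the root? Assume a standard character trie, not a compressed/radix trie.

47

For each word, the new-node count is its length minus the longest prefix already in the trie:
  "uurduu" → 6 new (u, u, r, d, u, u)
  "rrasrr" → 6 new (r, r, a, s, r, r)
  "uuusuus" → prefix "uu" already present; 5 new (u, s, u, u, s)
  "rsrurdrd" → prefix "r" already present; 7 new (s, r, u, r, d, r, d)
  "rrasradd" → prefix "rrasr" already present; 3 new (a, d, d)
  "uad" → prefix "u" already present; 2 new (a, d)
  "rudrrru" → prefix "r" already present; 6 new (u, d, r, r, r, u)
  "rsduuard" → prefix "rs" already present; 6 new (d, u, u, a, r, d)
  "rdradar" → prefix "r" already present; 6 new (d, r, a, d, a, r)
  "rr" → prefix "rr" already present; 0 new (none)
Total nodes = 6 + 6 + 5 + 7 + 3 + 2 + 6 + 6 + 6 + 0 = 47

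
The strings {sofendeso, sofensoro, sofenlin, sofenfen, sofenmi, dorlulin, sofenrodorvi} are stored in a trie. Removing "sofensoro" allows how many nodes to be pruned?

Walk "sofensoro" from the leaf back toward the root, removing each node that no remaining word uses.
The suffix "soro" (4 nodes) is used only by "sofensoro"; the node for "sofen" still has the child "d", so pruning stops there.
Nodes removed: 4

4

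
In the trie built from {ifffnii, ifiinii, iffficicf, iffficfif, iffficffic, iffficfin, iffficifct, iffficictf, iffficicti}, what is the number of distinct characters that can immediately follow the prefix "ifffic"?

The children of the "ifffic" node are the distinct next characters among strings starting with "ifffic".
Characters that immediately follow "ifffic" among the stored strings: {f, i}.
That node has 2 child edges.

2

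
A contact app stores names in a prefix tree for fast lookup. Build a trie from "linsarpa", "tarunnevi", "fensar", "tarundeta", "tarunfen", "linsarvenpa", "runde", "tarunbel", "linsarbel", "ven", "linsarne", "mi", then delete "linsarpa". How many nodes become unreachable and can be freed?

A node on "linsarpa"'s path can go only if nothing else ends at it or branches off below it.
The suffix "pa" (2 nodes) is used only by "linsarpa"; the node for "linsar" still has the child "v", so pruning stops there.
Nodes removed: 2

2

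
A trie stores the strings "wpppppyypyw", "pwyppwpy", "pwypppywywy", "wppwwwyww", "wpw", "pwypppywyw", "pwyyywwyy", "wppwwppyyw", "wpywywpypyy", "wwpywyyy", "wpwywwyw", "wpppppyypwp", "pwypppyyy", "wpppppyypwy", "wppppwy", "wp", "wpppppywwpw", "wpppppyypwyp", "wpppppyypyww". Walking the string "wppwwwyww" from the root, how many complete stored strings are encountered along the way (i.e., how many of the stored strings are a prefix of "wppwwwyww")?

Traverse "wppwwwyww" character by character; count nodes along the way that are marked as word ends.
Prefixes of the query that are stored words: "wp", "wppwwwyww"
Count: 2

2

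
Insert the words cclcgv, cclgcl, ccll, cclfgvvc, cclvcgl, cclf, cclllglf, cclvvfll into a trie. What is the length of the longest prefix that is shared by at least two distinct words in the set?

Equivalently: take the maximum, over all pairs, of their longest common prefix length.
"cclf" and "cclfgvvc" agree on "cclf" (4 characters) before diverging; nothing deeper is shared.
Longest shared-prefix length: 4

4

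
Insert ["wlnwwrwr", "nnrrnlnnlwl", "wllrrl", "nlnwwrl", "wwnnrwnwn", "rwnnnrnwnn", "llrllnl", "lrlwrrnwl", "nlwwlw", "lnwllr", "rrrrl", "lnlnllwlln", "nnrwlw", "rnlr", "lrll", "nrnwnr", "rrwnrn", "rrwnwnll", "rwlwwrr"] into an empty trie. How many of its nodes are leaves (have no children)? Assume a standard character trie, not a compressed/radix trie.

Leaves are exactly the stored words that no other stored word extends.
Those words: "llrllnl", "lnlnllwlln", "lnwllr", "lrll", "lrlwrrnwl", "nlnwwrl", "nlwwlw", "nnrrnlnnlwl", "nnrwlw", "nrnwnr", "rnlr", "rrrrl", "rrwnrn", "rrwnwnll", "rwlwwrr", "rwnnnrnwnn", "wllrrl", "wlnwwrwr", "wwnnrwnwn"
Leaf count: 19

19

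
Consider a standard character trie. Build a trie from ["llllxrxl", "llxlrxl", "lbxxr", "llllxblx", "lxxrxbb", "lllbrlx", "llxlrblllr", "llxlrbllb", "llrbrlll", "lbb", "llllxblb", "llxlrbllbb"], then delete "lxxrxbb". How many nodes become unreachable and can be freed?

6

After clearing the end-marker at "lxxrxbb", prune upward until reaching a node still needed by another word.
The suffix "xxrxbb" (6 nodes) is used only by "lxxrxbb"; the node for "l" still has the child "l", so pruning stops there.
Nodes removed: 6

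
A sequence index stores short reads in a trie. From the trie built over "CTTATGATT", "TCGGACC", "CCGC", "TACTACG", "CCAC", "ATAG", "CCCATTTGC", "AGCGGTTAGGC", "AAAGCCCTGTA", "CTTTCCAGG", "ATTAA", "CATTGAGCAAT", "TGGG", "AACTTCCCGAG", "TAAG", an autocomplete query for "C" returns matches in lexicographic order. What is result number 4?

CCGC

Words with prefix "C", in lexicographic order: "CATTGAGCAAT", "CCAC", "CCCATTTGC", "CCGC", "CTTATGATT", "CTTTCCAGG"
Position 4: CCGC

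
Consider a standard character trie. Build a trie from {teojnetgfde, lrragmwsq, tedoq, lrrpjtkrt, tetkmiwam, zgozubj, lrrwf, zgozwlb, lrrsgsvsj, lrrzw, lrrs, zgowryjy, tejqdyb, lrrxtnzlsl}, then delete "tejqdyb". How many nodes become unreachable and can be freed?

5

After clearing the end-marker at "tejqdyb", prune upward until reaching a node still needed by another word.
The suffix "jqdyb" (5 nodes) is used only by "tejqdyb"; the node for "te" still has the child "o", so pruning stops there.
Nodes removed: 5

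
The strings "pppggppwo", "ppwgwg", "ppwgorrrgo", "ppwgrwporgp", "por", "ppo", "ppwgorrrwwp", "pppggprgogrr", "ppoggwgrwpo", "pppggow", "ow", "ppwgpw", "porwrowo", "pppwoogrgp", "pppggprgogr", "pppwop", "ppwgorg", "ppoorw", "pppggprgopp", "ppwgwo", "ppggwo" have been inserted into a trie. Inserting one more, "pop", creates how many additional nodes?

The longest prefix of "pop" already in the trie is "po" (length 2).
Each of the 1 remaining characters creates one node.

1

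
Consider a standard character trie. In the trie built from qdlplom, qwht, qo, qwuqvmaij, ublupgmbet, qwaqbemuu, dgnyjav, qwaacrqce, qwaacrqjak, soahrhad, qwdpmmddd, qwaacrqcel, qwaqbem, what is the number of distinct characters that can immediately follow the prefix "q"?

3

The children of the "q" node are the distinct next characters among strings starting with "q".
Distinct next characters after "q": d, o, w.
That node has 3 child edges.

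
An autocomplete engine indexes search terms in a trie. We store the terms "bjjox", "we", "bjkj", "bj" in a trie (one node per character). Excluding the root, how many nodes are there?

9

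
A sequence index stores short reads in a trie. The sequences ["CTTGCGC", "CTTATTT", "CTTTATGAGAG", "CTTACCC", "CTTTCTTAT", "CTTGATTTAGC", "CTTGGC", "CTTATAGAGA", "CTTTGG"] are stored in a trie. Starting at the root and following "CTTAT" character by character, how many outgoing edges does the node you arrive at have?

2

Walk "CTTAT" from the root, arriving at one node.
Characters that immediately follow "CTTAT" among the stored strings: {A, T}.
That node has 2 child edges.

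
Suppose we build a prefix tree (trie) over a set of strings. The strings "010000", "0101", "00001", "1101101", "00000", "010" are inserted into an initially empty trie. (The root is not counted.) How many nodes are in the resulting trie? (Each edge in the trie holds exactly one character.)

19

Trie structure (* marks end of a word):
(root)
├─ 0
│  ├─ 0
│  │  └─ 0
│  │     └─ 0
│  │        ├─ 0 *
│  │        └─ 1 *
│  └─ 1
│     └─ 0 *
│        ├─ 0
│        │  └─ 0
│        │     └─ 0 *
│        └─ 1 *
└─ 1
   └─ 1
      └─ 0
         └─ 1
            └─ 1
               └─ 0
                  └─ 1 *
Counting every labelled node above: 19.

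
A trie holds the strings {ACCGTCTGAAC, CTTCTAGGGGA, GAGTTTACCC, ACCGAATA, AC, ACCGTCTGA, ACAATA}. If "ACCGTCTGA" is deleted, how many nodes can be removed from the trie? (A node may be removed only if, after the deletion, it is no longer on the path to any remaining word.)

0

A node on "ACCGTCTGA"'s path can go only if nothing else ends at it or branches off below it.
Every node on "ACCGTCTGA" is still needed (e.g. by "ACCGTCTGAAC"), so nothing is freed.
Nodes removed: 0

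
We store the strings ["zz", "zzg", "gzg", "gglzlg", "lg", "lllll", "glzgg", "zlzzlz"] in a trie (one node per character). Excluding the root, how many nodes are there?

Trace insertions, counting only characters that open a new branch:
  "zz" → 2 new (z, z)
  "zzg" → prefix "zz" already present; 1 new (g)
  "gzg" → 3 new (g, z, g)
  "gglzlg" → prefix "g" already present; 5 new (g, l, z, l, g)
  "lg" → 2 new (l, g)
  "lllll" → prefix "l" already present; 4 new (l, l, l, l)
  "glzgg" → prefix "g" already present; 4 new (l, z, g, g)
  "zlzzlz" → prefix "z" already present; 5 new (l, z, z, l, z)
Total nodes = 2 + 1 + 3 + 5 + 2 + 4 + 4 + 5 = 26

26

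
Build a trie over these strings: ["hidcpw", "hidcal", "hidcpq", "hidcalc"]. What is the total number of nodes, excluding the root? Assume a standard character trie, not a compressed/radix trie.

Insert word by word; a character creates a node only if that edge doesn't already exist:
  "hidcpw" → 6 new (h, i, d, c, p, w)
  "hidcal" → prefix "hidc" already present; 2 new (a, l)
  "hidcpq" → prefix "hidcp" already present; 1 new (q)
  "hidcalc" → prefix "hidcal" already present; 1 new (c)
Total nodes = 6 + 2 + 1 + 1 = 10

10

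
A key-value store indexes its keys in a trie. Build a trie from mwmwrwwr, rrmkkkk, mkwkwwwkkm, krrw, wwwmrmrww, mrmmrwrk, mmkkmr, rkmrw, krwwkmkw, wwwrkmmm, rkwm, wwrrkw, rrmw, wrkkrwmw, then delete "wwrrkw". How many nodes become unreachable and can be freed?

4

A node on "wwrrkw"'s path can go only if nothing else ends at it or branches off below it.
The suffix "rrkw" (4 nodes) is used only by "wwrrkw"; the node for "ww" still has the child "w", so pruning stops there.
Nodes removed: 4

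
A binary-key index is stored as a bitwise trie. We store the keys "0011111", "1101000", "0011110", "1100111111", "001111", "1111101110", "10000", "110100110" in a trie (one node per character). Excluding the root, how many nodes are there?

37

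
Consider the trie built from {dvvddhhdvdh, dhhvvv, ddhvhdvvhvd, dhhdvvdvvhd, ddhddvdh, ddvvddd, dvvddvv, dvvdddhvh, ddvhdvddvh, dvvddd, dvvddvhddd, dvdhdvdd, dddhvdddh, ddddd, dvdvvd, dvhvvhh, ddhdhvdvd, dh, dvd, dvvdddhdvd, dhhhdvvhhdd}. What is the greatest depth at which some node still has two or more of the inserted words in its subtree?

The deepest shared node is where two words last agree before diverging.
e.g. "dvvdddhdvd" and "dvvdddhvh" share the prefix "dvvdddh" of length 7; no pair shares a longer one.
Longest shared-prefix length: 7

7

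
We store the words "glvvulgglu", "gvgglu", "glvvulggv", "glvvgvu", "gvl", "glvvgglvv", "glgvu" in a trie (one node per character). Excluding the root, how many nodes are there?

27

Count nodes per top-level branch (shared prefixes stored once):
  'g'-branch (glgvu, glvvgglvv, glvvgvu, glvvulgglu, glvvulggv, gvgglu, gvl): 27 nodes
Sum: 27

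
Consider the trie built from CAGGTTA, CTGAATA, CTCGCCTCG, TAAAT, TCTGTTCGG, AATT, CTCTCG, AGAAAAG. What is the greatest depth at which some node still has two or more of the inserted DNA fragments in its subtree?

Look for the deepest trie node that still has at least two words in its subtree.
"CTCGCCTCG" and "CTCTCG" agree on "CTC" (3 characters) before diverging; nothing deeper is shared.
Longest shared-prefix length: 3

3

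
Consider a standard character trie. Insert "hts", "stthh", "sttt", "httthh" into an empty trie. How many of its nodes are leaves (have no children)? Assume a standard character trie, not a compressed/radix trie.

4

Leaves are exactly the stored words that no other stored word extends.
Those words: "hts", "httthh", "stthh", "sttt"
Leaf count: 4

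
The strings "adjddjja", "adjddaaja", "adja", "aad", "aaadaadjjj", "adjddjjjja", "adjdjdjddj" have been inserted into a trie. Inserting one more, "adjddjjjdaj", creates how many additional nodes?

Walking "adjddjjjdaj" from the root, the first 8 characters ("adjddjjj") follow existing edges; "d" is the first miss.
So 11 − 8 = 3 new nodes.

3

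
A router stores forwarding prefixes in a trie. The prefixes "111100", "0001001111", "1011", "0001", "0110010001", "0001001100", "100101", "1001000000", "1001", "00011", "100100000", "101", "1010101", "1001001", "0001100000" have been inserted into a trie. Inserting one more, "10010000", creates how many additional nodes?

0

"10010000" is already a full path in the trie; only an end-marker is added.
No new nodes are needed: 0.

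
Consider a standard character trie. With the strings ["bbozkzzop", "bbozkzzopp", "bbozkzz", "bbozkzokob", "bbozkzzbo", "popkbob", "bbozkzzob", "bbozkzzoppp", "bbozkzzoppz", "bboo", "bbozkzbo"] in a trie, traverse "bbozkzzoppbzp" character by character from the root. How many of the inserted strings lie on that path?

Check each prefix of "bbozkzzoppbzp" against the stored set — each match is an end-marker on the path.
Prefixes of the query that are stored words: "bbozkzz", "bbozkzzop", "bbozkzzopp"
Count: 3

3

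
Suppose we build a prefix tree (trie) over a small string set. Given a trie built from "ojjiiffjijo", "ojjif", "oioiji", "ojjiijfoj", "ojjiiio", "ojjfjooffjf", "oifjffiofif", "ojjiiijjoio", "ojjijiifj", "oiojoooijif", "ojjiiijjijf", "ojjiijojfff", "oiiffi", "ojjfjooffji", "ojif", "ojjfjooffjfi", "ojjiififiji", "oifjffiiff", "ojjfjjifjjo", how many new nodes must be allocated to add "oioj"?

0

"oioj" is already a full path in the trie; only an end-marker is added.
No new nodes are needed: 0.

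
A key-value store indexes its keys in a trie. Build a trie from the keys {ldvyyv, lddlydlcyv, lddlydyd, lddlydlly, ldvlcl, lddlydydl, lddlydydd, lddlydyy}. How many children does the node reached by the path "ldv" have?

2

The children of the "ldv" node are the distinct next characters among strings starting with "ldv".
Distinct next characters after "ldv": l, y.
That node has 2 child edges.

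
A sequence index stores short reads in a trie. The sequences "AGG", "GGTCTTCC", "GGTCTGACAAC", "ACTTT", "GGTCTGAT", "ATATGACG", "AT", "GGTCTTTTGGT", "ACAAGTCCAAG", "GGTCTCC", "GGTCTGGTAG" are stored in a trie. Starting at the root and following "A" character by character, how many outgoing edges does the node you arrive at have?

The children of the "A" node are the distinct next characters among strings starting with "A".
Characters that immediately follow "A" among the stored strings: {C, G, T}.
That node has 3 child edges.

3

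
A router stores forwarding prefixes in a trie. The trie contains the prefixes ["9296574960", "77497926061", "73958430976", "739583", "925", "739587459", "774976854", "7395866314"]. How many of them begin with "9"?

Traverse to the node for "9", then collect every word in that subtree.
Matches: "925", "9296574960"
Count: 2

2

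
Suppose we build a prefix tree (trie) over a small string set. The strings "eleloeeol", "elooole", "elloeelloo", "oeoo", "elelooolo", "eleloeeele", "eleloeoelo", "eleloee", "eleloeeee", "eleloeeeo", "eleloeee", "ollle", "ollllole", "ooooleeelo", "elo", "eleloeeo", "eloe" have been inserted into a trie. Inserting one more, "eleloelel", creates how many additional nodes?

"eleloe" is already a path in the trie; the remaining "lel" must be added.
Each of the 3 remaining characters creates one node.

3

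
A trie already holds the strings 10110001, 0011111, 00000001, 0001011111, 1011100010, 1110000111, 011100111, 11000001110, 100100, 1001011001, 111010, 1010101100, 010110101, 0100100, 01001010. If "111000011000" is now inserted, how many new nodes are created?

3

Walking "111000011000" from the root, the first 9 characters ("111000011") follow existing edges; "0" is the first miss.
Each of the 3 remaining characters creates one node.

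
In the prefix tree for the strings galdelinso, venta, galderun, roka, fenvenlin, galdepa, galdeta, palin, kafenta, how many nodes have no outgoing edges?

9

Leaves are exactly the stored words that no other stored word extends.
Those words: "fenvenlin", "galdelinso", "galdepa", "galderun", "galdeta", "kafenta", "palin", "roka", "venta"
Leaf count: 9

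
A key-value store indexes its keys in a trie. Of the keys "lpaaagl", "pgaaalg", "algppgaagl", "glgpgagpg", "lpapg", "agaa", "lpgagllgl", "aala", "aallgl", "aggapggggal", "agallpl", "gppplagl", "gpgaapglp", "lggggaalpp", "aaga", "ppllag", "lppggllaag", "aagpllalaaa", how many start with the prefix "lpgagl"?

Walk to "lpgagl"; the words in its subtree are exactly those with that prefix.
Matches: "lpgagllgl"
Count: 1

1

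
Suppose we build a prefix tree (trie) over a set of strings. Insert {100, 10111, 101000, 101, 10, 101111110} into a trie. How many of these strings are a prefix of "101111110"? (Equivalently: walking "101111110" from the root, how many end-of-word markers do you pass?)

Check each prefix of "101111110" against the stored set — each match is an end-marker on the path.
Prefixes of the query that are stored words: "10", "101", "10111", "101111110"
Count: 4

4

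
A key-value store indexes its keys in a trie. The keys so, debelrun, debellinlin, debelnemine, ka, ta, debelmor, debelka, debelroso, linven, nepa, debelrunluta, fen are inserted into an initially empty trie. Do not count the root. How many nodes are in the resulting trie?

51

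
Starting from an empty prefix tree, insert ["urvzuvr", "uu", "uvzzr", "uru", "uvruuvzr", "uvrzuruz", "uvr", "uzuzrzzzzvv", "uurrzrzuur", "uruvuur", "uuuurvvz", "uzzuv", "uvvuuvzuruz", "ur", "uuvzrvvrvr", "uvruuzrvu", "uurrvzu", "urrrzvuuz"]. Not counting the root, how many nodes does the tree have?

86

Trace insertions, counting only characters that open a new branch:
  "urvzuvr" → 7 new (u, r, v, z, u, v, r)
  "uu" → prefix "u" already present; 1 new (u)
  "uvzzr" → prefix "u" already present; 4 new (v, z, z, r)
  "uru" → prefix "ur" already present; 1 new (u)
  "uvruuvzr" → prefix "uv" already present; 6 new (r, u, u, v, z, r)
  "uvrzuruz" → prefix "uvr" already present; 5 new (z, u, r, u, z)
  "uvr" → prefix "uvr" already present; 0 new (none)
  "uzuzrzzzzvv" → prefix "u" already present; 10 new (z, u, z, r, z, z, z, z, v, v)
  "uurrzrzuur" → prefix "uu" already present; 8 new (r, r, z, r, z, u, u, r)
  "uruvuur" → prefix "uru" already present; 4 new (v, u, u, r)
  "uuuurvvz" → prefix "uu" already present; 6 new (u, u, r, v, v, z)
  "uzzuv" → prefix "uz" already present; 3 new (z, u, v)
  "uvvuuvzuruz" → prefix "uv" already present; 9 new (v, u, u, v, z, u, r, u, z)
  "ur" → prefix "ur" already present; 0 new (none)
  "uuvzrvvrvr" → prefix "uu" already present; 8 new (v, z, r, v, v, r, v, r)
  "uvruuzrvu" → prefix "uvruu" already present; 4 new (z, r, v, u)
  "uurrvzu" → prefix "uurr" already present; 3 new (v, z, u)
  "urrrzvuuz" → prefix "ur" already present; 7 new (r, r, z, v, u, u, z)
Total nodes = 7 + 1 + 4 + 1 + 6 + 5 + 0 + 10 + 8 + 4 + 6 + 3 + 9 + 0 + 8 + 4 + 3 + 7 = 86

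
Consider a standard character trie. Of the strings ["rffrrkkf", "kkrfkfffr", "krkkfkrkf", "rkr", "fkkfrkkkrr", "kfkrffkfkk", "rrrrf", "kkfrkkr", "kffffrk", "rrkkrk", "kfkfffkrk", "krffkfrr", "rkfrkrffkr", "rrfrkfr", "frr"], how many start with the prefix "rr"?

Walk to "rr"; the words in its subtree are exactly those with that prefix.
Matches: "rrfrkfr", "rrkkrk", "rrrrf"
Count: 3

3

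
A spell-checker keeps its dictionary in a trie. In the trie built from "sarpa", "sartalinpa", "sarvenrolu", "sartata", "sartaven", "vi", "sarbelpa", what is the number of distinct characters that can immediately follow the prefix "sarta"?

Follow the path "sarta" to its node, then look at its outgoing edges.
Distinct next characters after "sarta": l, t, v.
That node has 3 child edges.

3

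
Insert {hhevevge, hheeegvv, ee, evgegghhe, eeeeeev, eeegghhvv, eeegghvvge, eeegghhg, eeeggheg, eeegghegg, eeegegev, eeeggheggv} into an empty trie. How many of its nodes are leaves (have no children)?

Leaves are exactly the stored words that no other stored word extends.
Those words: "eeeeeev", "eeegegev", "eeeggheggv", "eeegghhg", "eeegghhvv", "eeegghvvge", "evgegghhe", "hheeegvv", "hhevevge"
Leaf count: 9

9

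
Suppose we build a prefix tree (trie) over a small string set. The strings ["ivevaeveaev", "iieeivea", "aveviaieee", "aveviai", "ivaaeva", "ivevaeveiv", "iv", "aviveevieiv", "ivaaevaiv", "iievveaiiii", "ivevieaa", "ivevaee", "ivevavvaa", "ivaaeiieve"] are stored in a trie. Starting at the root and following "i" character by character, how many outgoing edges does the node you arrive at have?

2

Walk "i" from the root, arriving at one node.
Characters that immediately follow "i" among the stored strings: {i, v}.
That node has 2 child edges.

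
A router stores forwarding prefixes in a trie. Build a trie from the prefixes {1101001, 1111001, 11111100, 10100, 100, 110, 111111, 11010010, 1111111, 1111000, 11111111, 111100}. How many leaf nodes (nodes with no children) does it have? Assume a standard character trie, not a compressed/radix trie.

Leaves are exactly the stored words that no other stored word extends.
Those words: "100", "10100", "11010010", "1111000", "1111001", "11111100", "11111111"
Leaf count: 7

7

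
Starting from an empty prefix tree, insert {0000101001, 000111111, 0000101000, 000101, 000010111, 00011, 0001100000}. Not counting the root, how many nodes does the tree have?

Count nodes per top-level branch (shared prefixes stored once):
  '0'-branch (0000101000, 0000101001, 000010111, 000101, 00011, 0001100000, 000111111): 26 nodes
Sum: 26

26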